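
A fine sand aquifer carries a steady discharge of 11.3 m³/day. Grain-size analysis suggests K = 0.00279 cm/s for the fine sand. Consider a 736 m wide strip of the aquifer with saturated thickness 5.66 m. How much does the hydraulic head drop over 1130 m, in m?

1.27

Convert K: 0.00279 cm/s × 864 = 2.411 m/day.
Cross-sectional area A = 736 × 5.66 = 4166 m².
From Q = K·A·i, i = Q / (K·A) = 11.3 / (2.411 × 4166) = 0.001125.
Head loss Δh = i · L = 0.001125 × 1130 = 1.272 m.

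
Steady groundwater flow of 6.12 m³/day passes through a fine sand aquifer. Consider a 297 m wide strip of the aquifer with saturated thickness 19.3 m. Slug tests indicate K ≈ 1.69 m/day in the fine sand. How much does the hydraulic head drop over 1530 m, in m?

0.967

Cross-sectional area A = 297 × 19.3 = 5732 m².
From Q = K·A·i, i = Q / (K·A) = 6.12 / (1.690 × 5732) = 0.0006318.
Head loss Δh = i · L = 0.0006318 × 1530 = 0.9666 m.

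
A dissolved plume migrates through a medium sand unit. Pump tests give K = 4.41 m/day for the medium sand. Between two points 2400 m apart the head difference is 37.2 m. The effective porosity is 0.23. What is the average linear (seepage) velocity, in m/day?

Hydraulic gradient i = Δh / L = 37.2 / 2400 = 0.01550.
Darcy flux q = K · i = 4.410 × 0.01550 = 0.06836 m/day.
Seepage velocity v = q / n_e = 0.06836 / 0.23 = 0.2972 m/day.

0.297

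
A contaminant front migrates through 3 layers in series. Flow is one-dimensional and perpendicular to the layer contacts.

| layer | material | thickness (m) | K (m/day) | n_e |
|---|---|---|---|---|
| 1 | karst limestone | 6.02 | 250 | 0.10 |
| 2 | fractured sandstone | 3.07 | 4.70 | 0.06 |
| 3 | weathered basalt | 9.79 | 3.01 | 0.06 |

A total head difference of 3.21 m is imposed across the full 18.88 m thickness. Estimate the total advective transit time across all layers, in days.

With flow normal to the layers, continuity requires the same specific discharge q through every layer.
Σ(b_i/K_i) = 6.02/250 + 3.07/4.70 + 9.79/3.01 = 3.930 d.
q = Δh / Σ(b_i/K_i) = 3.21 / 3.930 = 0.8168 m/day.
In each layer the seepage velocity is v_i = q/n_i, so the layer transit time is t_i = b_i·n_i / q:
  layer 1 (karst limestone): t_1 = 6.02 × 0.10 / 0.8168 = 0.7370 d
  layer 2 (fractured sandstone): t_2 = 3.07 × 0.06 / 0.8168 = 0.2255 d
  layer 3 (weathered basalt): t_3 = 9.79 × 0.06 / 0.8168 = 0.7191 d
Total t = Σ t_i = 1.682 days.

1.68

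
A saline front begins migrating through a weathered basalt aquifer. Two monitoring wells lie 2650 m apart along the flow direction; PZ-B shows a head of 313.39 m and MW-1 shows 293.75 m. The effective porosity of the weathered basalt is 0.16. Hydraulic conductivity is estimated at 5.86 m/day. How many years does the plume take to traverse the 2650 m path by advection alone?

26.7

Hydraulic gradient i = (313.39 − 293.75) / 2650 = 19.64 / 2650 = 0.007411.
Darcy flux q = K · i = 5.860 × 0.007411 = 0.04343 m/day.
Seepage velocity v = q / n_e = 0.04343 / 0.16 = 0.2714 m/day.
Travel time t = L / v = 2650 / 0.2714 = 9763 days = 26.73 years.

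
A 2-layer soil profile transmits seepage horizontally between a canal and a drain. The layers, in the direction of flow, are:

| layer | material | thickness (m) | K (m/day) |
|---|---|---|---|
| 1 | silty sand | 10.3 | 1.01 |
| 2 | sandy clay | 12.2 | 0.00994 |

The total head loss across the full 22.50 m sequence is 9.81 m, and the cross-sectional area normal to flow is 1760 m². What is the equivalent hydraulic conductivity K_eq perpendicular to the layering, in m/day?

0.0182

Flow is perpendicular to layering, so the layers act in series and the equivalent K is the thickness-weighted harmonic mean.
Total thickness L = 10.3 + 12.2 = 22.50 m.
Σ(b_i/K_i) = 10.3/1.01 + 12.2/0.00994 = 1238 d.
K_eq = L / Σ(b_i/K_i) = 22.50 / 1238 = 0.01818 m/day.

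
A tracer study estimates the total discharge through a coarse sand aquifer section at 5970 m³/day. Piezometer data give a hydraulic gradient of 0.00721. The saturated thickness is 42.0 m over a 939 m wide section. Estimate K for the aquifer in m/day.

21.0

Cross-sectional area A = 939 × 42.0 = 39438 m².
Hydraulic gradient i = 0.00721.
From Q = K·A·i, K = Q / (A·i) = 5970 / (39438 × 0.007210) = 21.00 m/day.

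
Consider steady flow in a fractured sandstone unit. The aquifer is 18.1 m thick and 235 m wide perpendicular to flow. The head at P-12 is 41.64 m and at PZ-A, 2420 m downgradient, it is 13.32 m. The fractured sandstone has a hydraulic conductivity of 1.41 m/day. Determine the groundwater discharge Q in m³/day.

70.2

Cross-sectional area A = 235 × 18.1 = 4254 m².
Hydraulic gradient i = (41.64 − 13.32) / 2420 = 28.32 / 2420 = 0.01170.
Darcy's law: Q = K · A · i = 1.410 × 4254 × 0.01170 = 70.18 m³/day.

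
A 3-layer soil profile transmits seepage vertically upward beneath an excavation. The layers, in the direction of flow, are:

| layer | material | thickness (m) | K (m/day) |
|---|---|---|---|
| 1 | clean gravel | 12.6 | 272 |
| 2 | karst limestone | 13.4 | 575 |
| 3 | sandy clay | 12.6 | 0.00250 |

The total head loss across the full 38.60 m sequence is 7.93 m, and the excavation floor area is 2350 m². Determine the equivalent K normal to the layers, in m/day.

Flow is perpendicular to layering, so the layers act in series and the equivalent K is the thickness-weighted harmonic mean.
Total thickness L = 12.6 + 13.4 + 12.6 = 38.60 m.
Σ(b_i/K_i) = 12.6/272 + 13.4/575 + 12.6/0.00250 = 5040 d.
K_eq = L / Σ(b_i/K_i) = 38.60 / 5040 = 0.007659 m/day.

0.00766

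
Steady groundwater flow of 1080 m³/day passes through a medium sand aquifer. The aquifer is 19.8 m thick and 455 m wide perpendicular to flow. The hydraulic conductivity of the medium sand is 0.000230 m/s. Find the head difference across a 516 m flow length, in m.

3.11

Convert K: 0.000230 m/s × 86400 = 19.87 m/day.
Cross-sectional area A = 455 × 19.8 = 9009 m².
From Q = K·A·i, i = Q / (K·A) = 1080 / (19.87 × 9009) = 0.006033.
Head loss Δh = i · L = 0.006033 × 516 = 3.113 m.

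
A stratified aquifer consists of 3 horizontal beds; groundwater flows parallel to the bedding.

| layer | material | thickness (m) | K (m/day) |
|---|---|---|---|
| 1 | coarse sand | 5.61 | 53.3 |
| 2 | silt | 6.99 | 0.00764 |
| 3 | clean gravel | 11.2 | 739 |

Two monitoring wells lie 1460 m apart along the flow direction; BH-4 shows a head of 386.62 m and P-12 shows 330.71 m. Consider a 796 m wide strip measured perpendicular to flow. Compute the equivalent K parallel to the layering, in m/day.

Flow is parallel to layering, so each bed carries its own Darcy discharge and the transmissivities add.
Σ(K_i·b_i) = 53.3×5.61 + 0.00764×6.99 + 739×11.2 = 8576 m²/day.
Total thickness b = 23.80 m, so K_eq = Σ(K_i·b_i)/b = 360.3 m/day.

360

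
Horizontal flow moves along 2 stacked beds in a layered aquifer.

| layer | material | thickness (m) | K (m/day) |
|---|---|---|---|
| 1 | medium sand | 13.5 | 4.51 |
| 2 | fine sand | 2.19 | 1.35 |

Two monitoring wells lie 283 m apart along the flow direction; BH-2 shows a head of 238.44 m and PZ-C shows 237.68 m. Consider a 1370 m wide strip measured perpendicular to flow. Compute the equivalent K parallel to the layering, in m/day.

Flow is parallel to layering, so each bed carries its own Darcy discharge and the transmissivities add.
Σ(K_i·b_i) = 4.51×13.5 + 1.35×2.19 = 63.84 m²/day.
Total thickness b = 15.69 m, so K_eq = Σ(K_i·b_i)/b = 4.069 m/day.

4.07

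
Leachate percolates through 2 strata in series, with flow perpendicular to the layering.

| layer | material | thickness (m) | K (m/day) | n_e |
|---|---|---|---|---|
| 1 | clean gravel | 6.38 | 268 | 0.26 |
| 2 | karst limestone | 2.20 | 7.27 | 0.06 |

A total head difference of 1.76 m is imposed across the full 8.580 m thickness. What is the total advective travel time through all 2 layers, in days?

With flow normal to the layers, continuity requires the same specific discharge q through every layer.
Σ(b_i/K_i) = 6.38/268 + 2.20/7.27 = 0.3264 d.
q = Δh / Σ(b_i/K_i) = 1.76 / 0.3264 = 5.392 m/day.
In each layer the seepage velocity is v_i = q/n_i, so the layer transit time is t_i = b_i·n_i / q:
  layer 1 (clean gravel): t_1 = 6.38 × 0.26 / 5.392 = 0.3077 d
  layer 2 (karst limestone): t_2 = 2.20 × 0.06 / 5.392 = 0.02448 d
Total t = Σ t_i = 0.3321 days.

0.332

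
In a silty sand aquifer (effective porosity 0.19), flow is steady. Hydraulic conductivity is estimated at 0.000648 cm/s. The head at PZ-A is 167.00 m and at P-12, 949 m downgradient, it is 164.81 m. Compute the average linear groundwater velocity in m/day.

Convert K: 0.000648 cm/s × 864 = 0.5599 m/day.
Hydraulic gradient i = (167.00 − 164.81) / 949 = 2.19 / 949 = 0.002308.
Darcy flux q = K · i = 0.5599 × 0.002308 = 0.001292 m/day.
Seepage velocity v = q / n_e = 0.001292 / 0.19 = 0.006800 m/day.

0.00680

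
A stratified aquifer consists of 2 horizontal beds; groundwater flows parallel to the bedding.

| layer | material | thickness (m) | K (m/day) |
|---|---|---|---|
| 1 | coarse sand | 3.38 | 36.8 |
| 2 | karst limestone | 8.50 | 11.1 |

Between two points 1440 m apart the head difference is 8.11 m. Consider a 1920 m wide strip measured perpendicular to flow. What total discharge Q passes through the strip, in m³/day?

2370

Flow is parallel to layering, so each bed carries its own Darcy discharge and the transmissivities add.
Σ(K_i·b_i) = 36.8×3.38 + 11.1×8.50 = 218.7 m²/day.
Hydraulic gradient i = Δh / L = 8.11 / 1440 = 0.005632.
Q = Σ(K_i·b_i) · W · i = 218.7 × 1920 × 0.005632 = 2365 m³/day.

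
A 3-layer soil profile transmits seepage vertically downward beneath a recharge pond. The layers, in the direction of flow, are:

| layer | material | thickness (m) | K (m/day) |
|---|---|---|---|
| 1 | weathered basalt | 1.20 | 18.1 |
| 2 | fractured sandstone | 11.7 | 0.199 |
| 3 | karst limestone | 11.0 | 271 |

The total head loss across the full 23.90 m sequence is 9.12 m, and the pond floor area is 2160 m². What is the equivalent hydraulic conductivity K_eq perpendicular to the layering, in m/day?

Flow is perpendicular to layering, so the layers act in series and the equivalent K is the thickness-weighted harmonic mean.
Total thickness L = 1.20 + 11.7 + 11.0 = 23.90 m.
Σ(b_i/K_i) = 1.20/18.1 + 11.7/0.199 + 11.0/271 = 58.90 d.
K_eq = L / Σ(b_i/K_i) = 23.90 / 58.90 = 0.4058 m/day.

0.406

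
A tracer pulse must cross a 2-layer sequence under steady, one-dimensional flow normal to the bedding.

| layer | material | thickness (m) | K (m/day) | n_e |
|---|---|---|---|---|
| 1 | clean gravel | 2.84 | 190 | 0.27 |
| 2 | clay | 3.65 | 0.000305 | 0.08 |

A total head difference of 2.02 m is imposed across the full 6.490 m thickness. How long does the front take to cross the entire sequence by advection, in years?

With flow normal to the layers, continuity requires the same specific discharge q through every layer.
Σ(b_i/K_i) = 2.84/190 + 3.65/0.000305 = 11967 d.
q = Δh / Σ(b_i/K_i) = 2.02 / 11967 = 0.0001688 m/day.
In each layer the seepage velocity is v_i = q/n_i, so the layer transit time is t_i = b_i·n_i / q:
  layer 1 (clean gravel): t_1 = 2.84 × 0.27 / 0.0001688 = 4543 d
  layer 2 (clay): t_2 = 3.65 × 0.08 / 0.0001688 = 1730 d
Total t = Σ t_i = 6273 days = 17.17 years.

17.2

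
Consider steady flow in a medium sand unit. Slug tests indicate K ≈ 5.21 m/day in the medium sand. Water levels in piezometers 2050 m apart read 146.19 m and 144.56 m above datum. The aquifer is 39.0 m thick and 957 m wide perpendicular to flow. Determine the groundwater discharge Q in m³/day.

155

Cross-sectional area A = 957 × 39.0 = 37323 m².
Hydraulic gradient i = (146.19 − 144.56) / 2050 = 1.63 / 2050 = 0.0007951.
Darcy's law: Q = K · A · i = 5.210 × 37323 × 0.0007951 = 154.6 m³/day.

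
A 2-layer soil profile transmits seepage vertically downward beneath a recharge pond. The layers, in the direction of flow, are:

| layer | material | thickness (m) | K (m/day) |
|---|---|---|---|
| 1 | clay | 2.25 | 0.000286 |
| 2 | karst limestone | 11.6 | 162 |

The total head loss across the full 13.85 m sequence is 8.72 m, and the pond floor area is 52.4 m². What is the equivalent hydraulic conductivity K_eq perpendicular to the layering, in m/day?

Flow is perpendicular to layering, so the layers act in series and the equivalent K is the thickness-weighted harmonic mean.
Total thickness L = 2.25 + 11.6 = 13.85 m.
Σ(b_i/K_i) = 2.25/0.000286 + 11.6/162 = 7867 d.
K_eq = L / Σ(b_i/K_i) = 13.85 / 7867 = 0.001760 m/day.

0.00176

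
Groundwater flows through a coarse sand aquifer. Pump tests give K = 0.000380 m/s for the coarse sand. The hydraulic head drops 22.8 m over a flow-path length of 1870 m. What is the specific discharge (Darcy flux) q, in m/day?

0.400

Convert K: 0.000380 m/s × 86400 = 32.83 m/day.
Hydraulic gradient i = Δh / L = 22.8 / 1870 = 0.01219.
Specific discharge q = K · i = 32.83 × 0.01219 = 0.4003 m/day.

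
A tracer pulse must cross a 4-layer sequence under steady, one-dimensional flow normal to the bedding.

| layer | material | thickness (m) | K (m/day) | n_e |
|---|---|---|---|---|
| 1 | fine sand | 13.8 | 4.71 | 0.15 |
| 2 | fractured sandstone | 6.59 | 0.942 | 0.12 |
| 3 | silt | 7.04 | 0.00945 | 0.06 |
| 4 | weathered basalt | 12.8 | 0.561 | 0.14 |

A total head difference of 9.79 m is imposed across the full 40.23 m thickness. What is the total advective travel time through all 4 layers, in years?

1.10

With flow normal to the layers, continuity requires the same specific discharge q through every layer.
Σ(b_i/K_i) = 13.8/4.71 + 6.59/0.942 + 7.04/0.00945 + 12.8/0.561 = 777.7 d.
q = Δh / Σ(b_i/K_i) = 9.79 / 777.7 = 0.01259 m/day.
In each layer the seepage velocity is v_i = q/n_i, so the layer transit time is t_i = b_i·n_i / q:
  layer 1 (fine sand): t_1 = 13.8 × 0.15 / 0.01259 = 164.4 d
  layer 2 (fractured sandstone): t_2 = 6.59 × 0.12 / 0.01259 = 62.82 d
  layer 3 (silt): t_3 = 7.04 × 0.06 / 0.01259 = 33.56 d
  layer 4 (weathered basalt): t_4 = 12.8 × 0.14 / 0.01259 = 142.4 d
Total t = Σ t_i = 403.2 days = 1.104 years.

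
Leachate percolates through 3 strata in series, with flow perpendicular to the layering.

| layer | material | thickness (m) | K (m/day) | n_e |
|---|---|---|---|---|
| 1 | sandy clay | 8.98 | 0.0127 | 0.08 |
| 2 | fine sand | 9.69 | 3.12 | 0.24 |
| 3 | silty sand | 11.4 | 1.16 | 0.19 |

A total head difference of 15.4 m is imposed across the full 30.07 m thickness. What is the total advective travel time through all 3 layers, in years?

0.667

With flow normal to the layers, continuity requires the same specific discharge q through every layer.
Σ(b_i/K_i) = 8.98/0.0127 + 9.69/3.12 + 11.4/1.16 = 720.0 d.
q = Δh / Σ(b_i/K_i) = 15.4 / 720.0 = 0.02139 m/day.
In each layer the seepage velocity is v_i = q/n_i, so the layer transit time is t_i = b_i·n_i / q:
  layer 1 (sandy clay): t_1 = 8.98 × 0.08 / 0.02139 = 33.59 d
  layer 2 (fine sand): t_2 = 9.69 × 0.24 / 0.02139 = 108.7 d
  layer 3 (silty sand): t_3 = 11.4 × 0.19 / 0.02139 = 101.3 d
Total t = Σ t_i = 243.6 days = 0.6669 years.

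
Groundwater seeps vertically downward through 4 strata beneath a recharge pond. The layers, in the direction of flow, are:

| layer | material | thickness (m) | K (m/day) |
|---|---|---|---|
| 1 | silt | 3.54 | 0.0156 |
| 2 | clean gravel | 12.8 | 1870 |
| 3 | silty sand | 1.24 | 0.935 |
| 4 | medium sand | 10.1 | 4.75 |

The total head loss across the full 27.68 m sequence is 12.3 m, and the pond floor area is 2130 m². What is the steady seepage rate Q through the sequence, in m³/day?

Flow is perpendicular to layering, so the layers act in series and the equivalent K is the thickness-weighted harmonic mean.
Total thickness L = 3.54 + 12.8 + 1.24 + 10.1 = 27.68 m.
Σ(b_i/K_i) = 3.54/0.0156 + 12.8/1870 + 1.24/0.935 + 10.1/4.75 = 230.4 d.
K_eq = L / Σ(b_i/K_i) = 27.68 / 230.4 = 0.1201 m/day.
Q = K_eq · A · (Δh/L) = 0.1201 × 2130 × (12.3/27.68) = 113.7 m³/day.

114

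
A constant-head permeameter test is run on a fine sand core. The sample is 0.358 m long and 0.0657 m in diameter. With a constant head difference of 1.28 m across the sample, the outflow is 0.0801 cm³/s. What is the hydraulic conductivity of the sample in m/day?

Cross-sectional area A = π·(d/2)² = π × (0.0657/2)² = 0.003390 m².
Convert discharge: 0.0801 cm³/s = 8.010e-08 m³/s.
Darcy's law rearranged: K = Q·L / (A·Δh) = 8.010e-08 × 0.358 / (0.003390 × 1.28) = 6.608e-06 m/s = 0.5710 m/day.

0.571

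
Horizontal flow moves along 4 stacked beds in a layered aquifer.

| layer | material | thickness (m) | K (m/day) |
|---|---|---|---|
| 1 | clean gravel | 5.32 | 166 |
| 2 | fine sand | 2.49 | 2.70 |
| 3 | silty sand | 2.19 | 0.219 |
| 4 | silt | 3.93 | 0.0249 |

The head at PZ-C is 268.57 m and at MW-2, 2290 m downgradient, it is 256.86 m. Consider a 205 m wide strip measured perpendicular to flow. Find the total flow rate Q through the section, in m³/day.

933

Flow is parallel to layering, so each bed carries its own Darcy discharge and the transmissivities add.
Σ(K_i·b_i) = 166×5.32 + 2.70×2.49 + 0.219×2.19 + 0.0249×3.93 = 890.4 m²/day.
Hydraulic gradient i = (268.57 − 256.86) / 2290 = 11.71 / 2290 = 0.005114.
Q = Σ(K_i·b_i) · W · i = 890.4 × 205 × 0.005114 = 933.4 m³/day.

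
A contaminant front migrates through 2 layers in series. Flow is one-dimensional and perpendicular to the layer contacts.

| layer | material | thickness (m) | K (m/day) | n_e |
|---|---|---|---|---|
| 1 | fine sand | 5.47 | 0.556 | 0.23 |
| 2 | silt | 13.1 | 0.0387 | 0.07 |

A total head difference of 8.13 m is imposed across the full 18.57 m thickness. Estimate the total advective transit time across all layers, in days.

With flow normal to the layers, continuity requires the same specific discharge q through every layer.
Σ(b_i/K_i) = 5.47/0.556 + 13.1/0.0387 = 348.3 d.
q = Δh / Σ(b_i/K_i) = 8.13 / 348.3 = 0.02334 m/day.
In each layer the seepage velocity is v_i = q/n_i, so the layer transit time is t_i = b_i·n_i / q:
  layer 1 (fine sand): t_1 = 5.47 × 0.23 / 0.02334 = 53.90 d
  layer 2 (silt): t_2 = 13.1 × 0.07 / 0.02334 = 39.29 d
Total t = Σ t_i = 93.19 days.

93.2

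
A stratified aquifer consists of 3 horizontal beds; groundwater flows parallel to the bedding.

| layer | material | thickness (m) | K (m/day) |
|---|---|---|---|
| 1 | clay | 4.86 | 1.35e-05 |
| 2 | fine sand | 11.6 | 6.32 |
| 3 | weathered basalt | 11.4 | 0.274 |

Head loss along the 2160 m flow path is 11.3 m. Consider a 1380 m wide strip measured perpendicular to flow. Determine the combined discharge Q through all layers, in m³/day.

Flow is parallel to layering, so each bed carries its own Darcy discharge and the transmissivities add.
Σ(K_i·b_i) = 1.35e-05×4.86 + 6.32×11.6 + 0.274×11.4 = 76.44 m²/day.
Hydraulic gradient i = Δh / L = 11.3 / 2160 = 0.005231.
Q = Σ(K_i·b_i) · W · i = 76.44 × 1380 × 0.005231 = 551.8 m³/day.

552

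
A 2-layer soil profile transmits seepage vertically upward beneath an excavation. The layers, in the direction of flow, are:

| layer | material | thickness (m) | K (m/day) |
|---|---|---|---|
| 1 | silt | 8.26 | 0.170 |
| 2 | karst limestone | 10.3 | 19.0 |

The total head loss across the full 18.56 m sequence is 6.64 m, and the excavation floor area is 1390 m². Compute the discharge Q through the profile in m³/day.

188

Flow is perpendicular to layering, so the layers act in series and the equivalent K is the thickness-weighted harmonic mean.
Total thickness L = 8.26 + 10.3 = 18.56 m.
Σ(b_i/K_i) = 8.26/0.170 + 10.3/19.0 = 49.13 d.
K_eq = L / Σ(b_i/K_i) = 18.56 / 49.13 = 0.3778 m/day.
Q = K_eq · A · (Δh/L) = 0.3778 × 1390 × (6.64/18.56) = 187.9 m³/day.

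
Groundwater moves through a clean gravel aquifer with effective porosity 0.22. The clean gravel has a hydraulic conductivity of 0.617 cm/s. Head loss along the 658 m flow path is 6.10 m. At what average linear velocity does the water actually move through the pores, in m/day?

Convert K: 0.617 cm/s × 864 = 533.1 m/day.
Hydraulic gradient i = Δh / L = 6.10 / 658 = 0.009271.
Darcy flux q = K · i = 533.1 × 0.009271 = 4.942 m/day.
Seepage velocity v = q / n_e = 4.942 / 0.22 = 22.46 m/day.

22.5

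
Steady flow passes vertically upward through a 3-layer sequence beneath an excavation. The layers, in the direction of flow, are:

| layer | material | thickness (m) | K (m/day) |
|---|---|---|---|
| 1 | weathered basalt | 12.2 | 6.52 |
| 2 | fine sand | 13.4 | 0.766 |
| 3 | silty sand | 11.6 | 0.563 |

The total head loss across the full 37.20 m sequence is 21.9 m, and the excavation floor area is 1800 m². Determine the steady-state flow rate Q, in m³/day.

986

Flow is perpendicular to layering, so the layers act in series and the equivalent K is the thickness-weighted harmonic mean.
Total thickness L = 12.2 + 13.4 + 11.6 = 37.20 m.
Σ(b_i/K_i) = 12.2/6.52 + 13.4/0.766 + 11.6/0.563 = 39.97 d.
K_eq = L / Σ(b_i/K_i) = 37.20 / 39.97 = 0.9307 m/day.
Q = K_eq · A · (Δh/L) = 0.9307 × 1800 × (21.9/37.20) = 986.3 m³/day.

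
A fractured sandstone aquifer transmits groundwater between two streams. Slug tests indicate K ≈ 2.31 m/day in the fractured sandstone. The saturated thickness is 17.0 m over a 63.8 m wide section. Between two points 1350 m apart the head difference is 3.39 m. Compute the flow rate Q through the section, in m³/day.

Cross-sectional area A = 63.8 × 17.0 = 1085 m².
Hydraulic gradient i = Δh / L = 3.39 / 1350 = 0.002511.
Darcy's law: Q = K · A · i = 2.310 × 1085 × 0.002511 = 6.291 m³/day.

6.29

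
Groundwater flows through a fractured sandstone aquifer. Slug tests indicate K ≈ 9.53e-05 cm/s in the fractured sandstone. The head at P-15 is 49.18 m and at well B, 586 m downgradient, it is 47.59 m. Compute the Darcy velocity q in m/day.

0.000223

Convert K: 9.53e-05 cm/s × 864 = 0.08234 m/day.
Hydraulic gradient i = (49.18 − 47.59) / 586 = 1.59 / 586 = 0.002713.
Specific discharge q = K · i = 0.08234 × 0.002713 = 0.0002234 m/day.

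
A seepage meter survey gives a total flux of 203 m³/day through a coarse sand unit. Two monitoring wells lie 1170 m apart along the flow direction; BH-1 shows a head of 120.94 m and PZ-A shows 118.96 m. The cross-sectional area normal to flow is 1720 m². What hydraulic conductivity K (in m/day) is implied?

Hydraulic gradient i = (120.94 − 118.96) / 1170 = 1.98 / 1170 = 0.001692.
From Q = K·A·i, K = Q / (A·i) = 203 / (1720 × 0.001692) = 69.74 m/day.

69.7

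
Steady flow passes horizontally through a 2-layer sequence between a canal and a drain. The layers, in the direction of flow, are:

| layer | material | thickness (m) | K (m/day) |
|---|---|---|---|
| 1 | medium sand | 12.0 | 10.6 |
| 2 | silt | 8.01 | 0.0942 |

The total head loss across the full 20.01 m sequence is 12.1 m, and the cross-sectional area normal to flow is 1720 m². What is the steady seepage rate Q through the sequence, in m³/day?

242

Flow is perpendicular to layering, so the layers act in series and the equivalent K is the thickness-weighted harmonic mean.
Total thickness L = 12.0 + 8.01 = 20.01 m.
Σ(b_i/K_i) = 12.0/10.6 + 8.01/0.0942 = 86.16 d.
K_eq = L / Σ(b_i/K_i) = 20.01 / 86.16 = 0.2322 m/day.
Q = K_eq · A · (Δh/L) = 0.2322 × 1720 × (12.1/20.01) = 241.5 m³/day.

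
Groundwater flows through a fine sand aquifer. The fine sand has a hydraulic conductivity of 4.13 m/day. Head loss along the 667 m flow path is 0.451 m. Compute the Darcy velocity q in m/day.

0.00279

Hydraulic gradient i = Δh / L = 0.451 / 667 = 0.0006762.
Specific discharge q = K · i = 4.130 × 0.0006762 = 0.002793 m/day.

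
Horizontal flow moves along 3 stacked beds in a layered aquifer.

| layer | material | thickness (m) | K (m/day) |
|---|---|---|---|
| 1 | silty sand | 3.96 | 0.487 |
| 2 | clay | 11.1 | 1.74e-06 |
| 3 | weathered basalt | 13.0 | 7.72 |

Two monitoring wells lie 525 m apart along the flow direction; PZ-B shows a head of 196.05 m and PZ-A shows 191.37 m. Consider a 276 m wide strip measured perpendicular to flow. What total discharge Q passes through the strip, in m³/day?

252

Flow is parallel to layering, so each bed carries its own Darcy discharge and the transmissivities add.
Σ(K_i·b_i) = 0.487×3.96 + 1.74e-06×11.1 + 7.72×13.0 = 102.3 m²/day.
Hydraulic gradient i = (196.05 − 191.37) / 525 = 4.68 / 525 = 0.008914.
Q = Σ(K_i·b_i) · W · i = 102.3 × 276 × 0.008914 = 251.7 m³/day.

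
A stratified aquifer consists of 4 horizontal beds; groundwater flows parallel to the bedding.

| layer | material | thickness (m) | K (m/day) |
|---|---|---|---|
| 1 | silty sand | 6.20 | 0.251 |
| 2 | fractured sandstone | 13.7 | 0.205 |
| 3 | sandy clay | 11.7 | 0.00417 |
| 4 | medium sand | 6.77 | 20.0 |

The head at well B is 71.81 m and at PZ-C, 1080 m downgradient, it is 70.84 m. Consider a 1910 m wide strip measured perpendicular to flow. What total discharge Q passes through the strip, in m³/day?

240

Flow is parallel to layering, so each bed carries its own Darcy discharge and the transmissivities add.
Σ(K_i·b_i) = 0.251×6.20 + 0.205×13.7 + 0.00417×11.7 + 20.0×6.77 = 139.8 m²/day.
Hydraulic gradient i = (71.81 − 70.84) / 1080 = 0.97 / 1080 = 0.0008981.
Q = Σ(K_i·b_i) · W · i = 139.8 × 1910 × 0.0008981 = 239.8 m³/day.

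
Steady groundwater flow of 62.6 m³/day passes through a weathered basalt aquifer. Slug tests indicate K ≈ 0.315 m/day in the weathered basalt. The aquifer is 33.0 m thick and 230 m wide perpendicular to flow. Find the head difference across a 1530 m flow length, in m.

40.1

Cross-sectional area A = 230 × 33.0 = 7590 m².
From Q = K·A·i, i = Q / (K·A) = 62.6 / (0.3150 × 7590) = 0.02618.
Head loss Δh = i · L = 0.02618 × 1530 = 40.06 m.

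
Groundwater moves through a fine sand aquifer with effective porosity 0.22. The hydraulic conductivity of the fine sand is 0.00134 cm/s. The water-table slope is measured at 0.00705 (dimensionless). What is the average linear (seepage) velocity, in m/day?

0.0371

Convert K: 0.00134 cm/s × 864 = 1.158 m/day.
Hydraulic gradient i = 0.00705.
Darcy flux q = K · i = 1.158 × 0.007050 = 0.008162 m/day.
Seepage velocity v = q / n_e = 0.008162 / 0.22 = 0.03710 m/day.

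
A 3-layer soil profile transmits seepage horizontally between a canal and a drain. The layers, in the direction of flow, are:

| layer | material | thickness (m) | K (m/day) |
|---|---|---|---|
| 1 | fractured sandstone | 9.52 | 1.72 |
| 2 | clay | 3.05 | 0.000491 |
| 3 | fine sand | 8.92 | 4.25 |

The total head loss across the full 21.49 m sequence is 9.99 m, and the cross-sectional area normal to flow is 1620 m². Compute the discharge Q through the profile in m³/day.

2.60

Flow is perpendicular to layering, so the layers act in series and the equivalent K is the thickness-weighted harmonic mean.
Total thickness L = 9.52 + 3.05 + 8.92 = 21.49 m.
Σ(b_i/K_i) = 9.52/1.72 + 3.05/0.000491 + 8.92/4.25 = 6219 d.
K_eq = L / Σ(b_i/K_i) = 21.49 / 6219 = 0.003455 m/day.
Q = K_eq · A · (Δh/L) = 0.003455 × 1620 × (9.99/21.49) = 2.602 m³/day.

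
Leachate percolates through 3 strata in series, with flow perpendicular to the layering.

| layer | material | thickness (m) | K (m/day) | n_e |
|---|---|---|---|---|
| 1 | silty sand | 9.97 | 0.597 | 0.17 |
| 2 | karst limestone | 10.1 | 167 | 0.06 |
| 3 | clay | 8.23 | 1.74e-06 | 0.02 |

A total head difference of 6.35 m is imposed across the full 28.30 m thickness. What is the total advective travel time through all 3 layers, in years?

With flow normal to the layers, continuity requires the same specific discharge q through every layer.
Σ(b_i/K_i) = 9.97/0.597 + 10.1/167 + 8.23/1.74e-06 = 4.730e+06 d.
q = Δh / Σ(b_i/K_i) = 6.35 / 4.730e+06 = 1.343e-06 m/day.
In each layer the seepage velocity is v_i = q/n_i, so the layer transit time is t_i = b_i·n_i / q:
  layer 1 (silty sand): t_1 = 9.97 × 0.17 / 1.343e-06 = 1.262e+06 d
  layer 2 (karst limestone): t_2 = 10.1 × 0.06 / 1.343e-06 = 4.514e+05 d
  layer 3 (clay): t_3 = 8.23 × 0.02 / 1.343e-06 = 1.226e+05 d
Total t = Σ t_i = 1.836e+06 days = 5028 years.

5030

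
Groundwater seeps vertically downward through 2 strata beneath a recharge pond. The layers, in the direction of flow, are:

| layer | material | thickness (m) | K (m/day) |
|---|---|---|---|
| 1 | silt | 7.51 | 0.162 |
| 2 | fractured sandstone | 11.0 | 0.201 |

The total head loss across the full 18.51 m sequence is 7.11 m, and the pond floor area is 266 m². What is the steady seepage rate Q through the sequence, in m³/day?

18.7

Flow is perpendicular to layering, so the layers act in series and the equivalent K is the thickness-weighted harmonic mean.
Total thickness L = 7.51 + 11.0 = 18.51 m.
Σ(b_i/K_i) = 7.51/0.162 + 11.0/0.201 = 101.1 d.
K_eq = L / Σ(b_i/K_i) = 18.51 / 101.1 = 0.1831 m/day.
Q = K_eq · A · (Δh/L) = 0.1831 × 266 × (7.11/18.51) = 18.71 m³/day.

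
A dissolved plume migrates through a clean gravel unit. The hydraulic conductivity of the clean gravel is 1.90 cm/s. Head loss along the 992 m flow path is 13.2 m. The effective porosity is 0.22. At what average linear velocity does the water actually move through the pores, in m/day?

Convert K: 1.90 cm/s × 864 = 1642 m/day.
Hydraulic gradient i = Δh / L = 13.2 / 992 = 0.01331.
Darcy flux q = K · i = 1642 × 0.01331 = 21.84 m/day.
Seepage velocity v = q / n_e = 21.84 / 0.22 = 99.29 m/day.

99.3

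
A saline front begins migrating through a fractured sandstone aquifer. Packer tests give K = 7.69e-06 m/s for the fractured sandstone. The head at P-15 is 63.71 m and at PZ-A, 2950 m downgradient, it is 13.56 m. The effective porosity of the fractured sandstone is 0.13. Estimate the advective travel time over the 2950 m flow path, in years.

Convert K: 7.69e-06 m/s × 86400 = 0.6644 m/day.
Hydraulic gradient i = (63.71 − 13.56) / 2950 = 50.15 / 2950 = 0.01700.
Darcy flux q = K · i = 0.6644 × 0.01700 = 0.01130 m/day.
Seepage velocity v = q / n_e = 0.01130 / 0.13 = 0.08689 m/day.
Travel time t = L / v = 2950 / 0.08689 = 33953 days = 92.96 years.

93.0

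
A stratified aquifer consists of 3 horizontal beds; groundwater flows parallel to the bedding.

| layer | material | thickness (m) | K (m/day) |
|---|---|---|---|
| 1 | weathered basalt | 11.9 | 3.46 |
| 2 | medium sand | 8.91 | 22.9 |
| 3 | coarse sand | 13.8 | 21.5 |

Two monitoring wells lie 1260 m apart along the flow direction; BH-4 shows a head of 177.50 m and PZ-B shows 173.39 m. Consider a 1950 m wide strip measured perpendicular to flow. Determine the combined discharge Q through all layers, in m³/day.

Flow is parallel to layering, so each bed carries its own Darcy discharge and the transmissivities add.
Σ(K_i·b_i) = 3.46×11.9 + 22.9×8.91 + 21.5×13.8 = 541.9 m²/day.
Hydraulic gradient i = (177.50 − 173.39) / 1260 = 4.11 / 1260 = 0.003262.
Q = Σ(K_i·b_i) · W · i = 541.9 × 1950 × 0.003262 = 3447 m³/day.

3450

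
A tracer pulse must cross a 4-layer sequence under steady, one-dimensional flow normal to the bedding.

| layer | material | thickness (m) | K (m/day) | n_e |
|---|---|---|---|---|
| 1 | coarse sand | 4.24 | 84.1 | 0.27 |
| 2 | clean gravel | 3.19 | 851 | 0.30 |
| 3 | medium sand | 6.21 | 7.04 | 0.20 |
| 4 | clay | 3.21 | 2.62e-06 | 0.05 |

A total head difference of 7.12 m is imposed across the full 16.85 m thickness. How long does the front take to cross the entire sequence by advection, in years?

1650

With flow normal to the layers, continuity requires the same specific discharge q through every layer.
Σ(b_i/K_i) = 4.24/84.1 + 3.19/851 + 6.21/7.04 + 3.21/2.62e-06 = 1.225e+06 d.
q = Δh / Σ(b_i/K_i) = 7.12 / 1.225e+06 = 5.811e-06 m/day.
In each layer the seepage velocity is v_i = q/n_i, so the layer transit time is t_i = b_i·n_i / q:
  layer 1 (coarse sand): t_1 = 4.24 × 0.27 / 5.811e-06 = 1.970e+05 d
  layer 2 (clean gravel): t_2 = 3.19 × 0.30 / 5.811e-06 = 1.647e+05 d
  layer 3 (medium sand): t_3 = 6.21 × 0.20 / 5.811e-06 = 2.137e+05 d
  layer 4 (clay): t_4 = 3.21 × 0.05 / 5.811e-06 = 27618 d
Total t = Σ t_i = 6.030e+05 days = 1651 years.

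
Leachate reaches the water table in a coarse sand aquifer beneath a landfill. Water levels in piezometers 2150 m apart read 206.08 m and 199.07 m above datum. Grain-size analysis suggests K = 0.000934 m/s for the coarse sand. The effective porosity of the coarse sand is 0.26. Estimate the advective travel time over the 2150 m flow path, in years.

Convert K: 0.000934 m/s × 86400 = 80.70 m/day.
Hydraulic gradient i = (206.08 − 199.07) / 2150 = 7.01 / 2150 = 0.003260.
Darcy flux q = K · i = 80.70 × 0.003260 = 0.2631 m/day.
Seepage velocity v = q / n_e = 0.2631 / 0.26 = 1.012 m/day.
Travel time t = L / v = 2150 / 1.012 = 2125 days = 5.817 years.

5.82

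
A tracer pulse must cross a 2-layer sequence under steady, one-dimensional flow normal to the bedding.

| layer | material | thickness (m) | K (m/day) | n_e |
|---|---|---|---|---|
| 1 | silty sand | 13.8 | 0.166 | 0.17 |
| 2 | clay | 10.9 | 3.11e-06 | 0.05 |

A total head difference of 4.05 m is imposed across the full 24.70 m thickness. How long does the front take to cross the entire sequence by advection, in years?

6850

With flow normal to the layers, continuity requires the same specific discharge q through every layer.
Σ(b_i/K_i) = 13.8/0.166 + 10.9/3.11e-06 = 3.505e+06 d.
q = Δh / Σ(b_i/K_i) = 4.05 / 3.505e+06 = 1.156e-06 m/day.
In each layer the seepage velocity is v_i = q/n_i, so the layer transit time is t_i = b_i·n_i / q:
  layer 1 (silty sand): t_1 = 13.8 × 0.17 / 1.156e-06 = 2.030e+06 d
  layer 2 (clay): t_2 = 10.9 × 0.05 / 1.156e-06 = 4.716e+05 d
Total t = Σ t_i = 2.502e+06 days = 6850 years.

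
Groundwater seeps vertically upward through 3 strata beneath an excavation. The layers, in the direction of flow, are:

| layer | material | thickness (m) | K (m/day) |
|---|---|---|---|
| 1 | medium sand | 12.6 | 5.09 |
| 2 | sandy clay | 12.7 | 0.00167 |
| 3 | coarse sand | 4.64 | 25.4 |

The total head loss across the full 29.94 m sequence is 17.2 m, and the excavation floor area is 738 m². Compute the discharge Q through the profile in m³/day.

Flow is perpendicular to layering, so the layers act in series and the equivalent K is the thickness-weighted harmonic mean.
Total thickness L = 12.6 + 12.7 + 4.64 = 29.94 m.
Σ(b_i/K_i) = 12.6/5.09 + 12.7/0.00167 + 4.64/25.4 = 7607 d.
K_eq = L / Σ(b_i/K_i) = 29.94 / 7607 = 0.003936 m/day.
Q = K_eq · A · (Δh/L) = 0.003936 × 738 × (17.2/29.94) = 1.669 m³/day.

1.67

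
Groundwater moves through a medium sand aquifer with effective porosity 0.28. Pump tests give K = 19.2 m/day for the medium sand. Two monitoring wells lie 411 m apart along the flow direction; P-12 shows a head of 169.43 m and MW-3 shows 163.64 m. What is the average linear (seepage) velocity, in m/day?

Hydraulic gradient i = (169.43 − 163.64) / 411 = 5.79 / 411 = 0.01409.
Darcy flux q = K · i = 19.20 × 0.01409 = 0.2705 m/day.
Seepage velocity v = q / n_e = 0.2705 / 0.28 = 0.9660 m/day.

0.966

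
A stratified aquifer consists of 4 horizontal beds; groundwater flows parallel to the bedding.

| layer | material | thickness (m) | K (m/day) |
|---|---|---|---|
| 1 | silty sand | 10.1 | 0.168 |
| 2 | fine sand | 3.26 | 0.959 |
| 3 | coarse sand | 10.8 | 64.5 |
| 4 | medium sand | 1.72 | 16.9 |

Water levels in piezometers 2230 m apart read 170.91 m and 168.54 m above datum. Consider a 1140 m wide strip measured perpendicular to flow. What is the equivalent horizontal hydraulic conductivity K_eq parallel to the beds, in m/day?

28.2

Flow is parallel to layering, so each bed carries its own Darcy discharge and the transmissivities add.
Σ(K_i·b_i) = 0.168×10.1 + 0.959×3.26 + 64.5×10.8 + 16.9×1.72 = 730.5 m²/day.
Total thickness b = 25.88 m, so K_eq = Σ(K_i·b_i)/b = 28.23 m/day.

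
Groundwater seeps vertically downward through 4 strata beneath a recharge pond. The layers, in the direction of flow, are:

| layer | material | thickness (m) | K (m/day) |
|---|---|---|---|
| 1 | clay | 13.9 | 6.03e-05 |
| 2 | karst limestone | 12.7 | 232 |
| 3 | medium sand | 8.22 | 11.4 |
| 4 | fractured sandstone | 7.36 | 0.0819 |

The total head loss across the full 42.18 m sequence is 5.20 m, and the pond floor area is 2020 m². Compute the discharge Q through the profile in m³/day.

Flow is perpendicular to layering, so the layers act in series and the equivalent K is the thickness-weighted harmonic mean.
Total thickness L = 13.9 + 12.7 + 8.22 + 7.36 = 42.18 m.
Σ(b_i/K_i) = 13.9/6.03e-05 + 12.7/232 + 8.22/11.4 + 7.36/0.0819 = 2.306e+05 d.
K_eq = L / Σ(b_i/K_i) = 42.18 / 2.306e+05 = 0.0001829 m/day.
Q = K_eq · A · (Δh/L) = 0.0001829 × 2020 × (5.20/42.18) = 0.04555 m³/day.

0.0455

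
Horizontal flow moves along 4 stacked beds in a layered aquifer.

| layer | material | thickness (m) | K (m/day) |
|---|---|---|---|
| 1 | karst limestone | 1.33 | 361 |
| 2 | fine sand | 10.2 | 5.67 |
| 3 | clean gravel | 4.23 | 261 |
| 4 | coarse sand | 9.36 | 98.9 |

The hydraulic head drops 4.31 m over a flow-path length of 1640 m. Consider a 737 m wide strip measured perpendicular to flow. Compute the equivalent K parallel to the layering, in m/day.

102

Flow is parallel to layering, so each bed carries its own Darcy discharge and the transmissivities add.
Σ(K_i·b_i) = 361×1.33 + 5.67×10.2 + 261×4.23 + 98.9×9.36 = 2568 m²/day.
Total thickness b = 25.12 m, so K_eq = Σ(K_i·b_i)/b = 102.2 m/day.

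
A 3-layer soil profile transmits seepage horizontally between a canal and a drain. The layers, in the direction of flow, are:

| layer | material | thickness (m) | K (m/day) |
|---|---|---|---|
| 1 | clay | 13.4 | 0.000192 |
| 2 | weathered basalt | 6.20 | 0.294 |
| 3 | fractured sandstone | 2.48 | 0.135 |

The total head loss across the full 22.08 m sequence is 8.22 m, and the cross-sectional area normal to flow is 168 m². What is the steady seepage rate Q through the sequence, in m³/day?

0.0198

Flow is perpendicular to layering, so the layers act in series and the equivalent K is the thickness-weighted harmonic mean.
Total thickness L = 13.4 + 6.20 + 2.48 = 22.08 m.
Σ(b_i/K_i) = 13.4/0.000192 + 6.20/0.294 + 2.48/0.135 = 69831 d.
K_eq = L / Σ(b_i/K_i) = 22.08 / 69831 = 0.0003162 m/day.
Q = K_eq · A · (Δh/L) = 0.0003162 × 168 × (8.22/22.08) = 0.01978 m³/day.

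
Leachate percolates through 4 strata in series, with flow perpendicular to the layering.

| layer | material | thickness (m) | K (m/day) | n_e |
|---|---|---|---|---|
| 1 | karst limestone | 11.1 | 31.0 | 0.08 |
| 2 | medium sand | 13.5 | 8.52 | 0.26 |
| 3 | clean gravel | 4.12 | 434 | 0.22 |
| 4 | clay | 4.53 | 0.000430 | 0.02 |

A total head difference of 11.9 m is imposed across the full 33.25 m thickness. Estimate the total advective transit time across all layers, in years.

With flow normal to the layers, continuity requires the same specific discharge q through every layer.
Σ(b_i/K_i) = 11.1/31.0 + 13.5/8.52 + 4.12/434 + 4.53/0.000430 = 10537 d.
q = Δh / Σ(b_i/K_i) = 11.9 / 10537 = 0.001129 m/day.
In each layer the seepage velocity is v_i = q/n_i, so the layer transit time is t_i = b_i·n_i / q:
  layer 1 (karst limestone): t_1 = 11.1 × 0.08 / 0.001129 = 786.3 d
  layer 2 (medium sand): t_2 = 13.5 × 0.26 / 0.001129 = 3108 d
  layer 3 (clean gravel): t_3 = 4.12 × 0.22 / 0.001129 = 802.6 d
  layer 4 (clay): t_4 = 4.53 × 0.02 / 0.001129 = 80.22 d
Total t = Σ t_i = 4777 days = 13.08 years.

13.1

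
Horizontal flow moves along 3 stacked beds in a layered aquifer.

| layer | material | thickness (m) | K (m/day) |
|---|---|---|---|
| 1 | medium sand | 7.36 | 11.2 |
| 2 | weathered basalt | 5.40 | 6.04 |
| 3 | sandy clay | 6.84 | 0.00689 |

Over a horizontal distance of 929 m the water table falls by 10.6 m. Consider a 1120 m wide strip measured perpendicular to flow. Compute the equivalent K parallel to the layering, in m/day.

Flow is parallel to layering, so each bed carries its own Darcy discharge and the transmissivities add.
Σ(K_i·b_i) = 11.2×7.36 + 6.04×5.40 + 0.00689×6.84 = 115.1 m²/day.
Total thickness b = 19.60 m, so K_eq = Σ(K_i·b_i)/b = 5.872 m/day.

5.87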